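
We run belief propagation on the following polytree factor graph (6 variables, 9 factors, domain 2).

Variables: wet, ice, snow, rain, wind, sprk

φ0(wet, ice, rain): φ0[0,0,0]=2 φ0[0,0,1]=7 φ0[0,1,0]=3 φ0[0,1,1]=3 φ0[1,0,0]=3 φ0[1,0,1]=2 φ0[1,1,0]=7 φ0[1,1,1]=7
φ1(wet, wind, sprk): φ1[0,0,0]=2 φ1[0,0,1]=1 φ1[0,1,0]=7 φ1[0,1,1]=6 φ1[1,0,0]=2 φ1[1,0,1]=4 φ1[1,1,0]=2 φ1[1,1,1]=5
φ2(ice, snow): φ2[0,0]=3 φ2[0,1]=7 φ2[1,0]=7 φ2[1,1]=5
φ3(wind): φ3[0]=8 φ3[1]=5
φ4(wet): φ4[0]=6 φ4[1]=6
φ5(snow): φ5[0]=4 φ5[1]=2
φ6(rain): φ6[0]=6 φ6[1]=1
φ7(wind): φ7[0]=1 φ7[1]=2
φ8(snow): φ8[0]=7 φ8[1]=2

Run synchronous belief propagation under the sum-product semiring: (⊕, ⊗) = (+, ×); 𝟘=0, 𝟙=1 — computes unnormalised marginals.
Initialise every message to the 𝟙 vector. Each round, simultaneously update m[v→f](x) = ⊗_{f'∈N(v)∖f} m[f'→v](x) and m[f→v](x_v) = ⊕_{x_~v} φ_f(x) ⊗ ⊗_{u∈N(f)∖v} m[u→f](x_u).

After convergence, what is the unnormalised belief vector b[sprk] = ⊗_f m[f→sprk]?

init: all messages = 𝟙 over 2 values
r1 m[φ0→wet] = [15, 19]
r1 m[φ0→ice] = [14, 20]
r1 m[φ0→rain] = [15, 19]
r1 m[φ1→wet] = [16, 13]
r1 m[φ1→wind] = [9, 20]
r1 m[φ1→sprk] = [13, 16]
r1 m[φ2→ice] = [10, 12]
r1 m[φ2→snow] = [10, 12]
r1 m[φ3→wind] = [8, 5]
r1 m[φ4→wet] = [6, 6]
r1 m[φ5→snow] = [4, 2]
r1 m[φ6→rain] = [6, 1]
r1 m[φ7→wind] = [1, 2]
r1 m[φ8→snow] = [7, 2]
r1 m[wet→φ0] = [1, 1]
r1 m[wet→φ1] = [1, 1]
r1 m[wet→φ4] = [1, 1]
r1 m[ice→φ0] = [1, 1]
r1 m[ice→φ2] = [1, 1]
r1 m[snow→φ2] = [1, 1]
r1 m[snow→φ5] = [1, 1]
r1 m[snow→φ8] = [1, 1]
r1 m[rain→φ0] = [1, 1]
r1 m[rain→φ6] = [1, 1]
r1 m[wind→φ1] = [1, 1]
r1 m[wind→φ3] = [1, 1]
r1 m[wind→φ7] = [1, 1]
r1 m[sprk→φ1] = [1, 1]
r2 m[φ0→wet] = [15, 19]
r2 m[φ0→ice] = [14, 20]
r2 m[φ0→rain] = [15, 19]
r2 m[φ1→wet] = [16, 13]
r2 m[φ1→wind] = [9, 20]
r2 m[φ1→sprk] = [13, 16]
r2 m[φ2→ice] = [10, 12]
r2 m[φ2→snow] = [10, 12]
r2 m[φ3→wind] = [8, 5]
r2 m[φ4→wet] = [6, 6]
r2 m[φ5→snow] = [4, 2]
r2 m[φ6→rain] = [6, 1]
r2 m[φ7→wind] = [1, 2]
r2 m[φ8→snow] = [7, 2]
r2 m[wet→φ0] = [96, 78]
r2 m[wet→φ1] = [90, 114]
r2 m[wet→φ4] = [240, 247]
r2 m[ice→φ0] = [10, 12]
r2 m[ice→φ2] = [14, 20]
r2 m[snow→φ2] = [28, 4]
r2 m[snow→φ5] = [70, 24]
r2 m[snow→φ8] = [40, 24]
r2 m[rain→φ0] = [6, 1]
r2 m[rain→φ6] = [15, 19]
r2 m[wind→φ1] = [8, 10]
r2 m[wind→φ3] = [9, 40]
r2 m[wind→φ7] = [72, 100]
r2 m[sprk→φ1] = [1, 1]
r3 m[φ0→wet] = [442, 788]
r3 m[φ0→ice] = [3384, 5838]
r3 m[φ0→rain] = [14268, 18288]
r3 m[φ1→wet] = [154, 118]
r3 m[φ1→wind] = [954, 1968]
r3 m[φ1→sprk] = [11844, 15468]
r3 m[φ2→ice] = [112, 216]
r3 m[φ2→snow] = [182, 198]
r3 m[φ3→wind] = [8, 5]
r3 m[φ4→wet] = [6, 6]
r3 m[φ5→snow] = [4, 2]
r3 m[φ6→rain] = [6, 1]
r3 m[φ7→wind] = [1, 2]
r3 m[φ8→snow] = [7, 2]
r3 m[wet→φ0] = [96, 78]
r3 m[wet→φ1] = [90, 114]
r3 m[wet→φ4] = [240, 247]
r3 m[ice→φ0] = [10, 12]
r3 m[ice→φ2] = [14, 20]
r3 m[snow→φ2] = [28, 4]
r3 m[snow→φ5] = [70, 24]
r3 m[snow→φ8] = [40, 24]
r3 m[rain→φ0] = [6, 1]
r3 m[rain→φ6] = [15, 19]
r3 m[wind→φ1] = [8, 10]
r3 m[wind→φ3] = [9, 40]
r3 m[wind→φ7] = [72, 100]
r3 m[sprk→φ1] = [1, 1]
r4 m[φ0→wet] = [442, 788]
r4 m[φ0→ice] = [3384, 5838]
r4 m[φ0→rain] = [14268, 18288]
r4 m[φ1→wet] = [154, 118]
r4 m[φ1→wind] = [954, 1968]
r4 m[φ1→sprk] = [11844, 15468]
r4 m[φ2→ice] = [112, 216]
r4 m[φ2→snow] = [182, 198]
r4 m[φ3→wind] = [8, 5]
r4 m[φ4→wet] = [6, 6]
r4 m[φ5→snow] = [4, 2]
r4 m[φ6→rain] = [6, 1]
r4 m[φ7→wind] = [1, 2]
r4 m[φ8→snow] = [7, 2]
r4 m[wet→φ0] = [924, 708]
r4 m[wet→φ1] = [2652, 4728]
r4 m[wet→φ4] = [68068, 92984]
r4 m[ice→φ0] = [112, 216]
r4 m[ice→φ2] = [3384, 5838]
r4 m[snow→φ2] = [28, 4]
r4 m[snow→φ5] = [1274, 396]
r4 m[snow→φ8] = [728, 396]
r4 m[rain→φ0] = [6, 1]
r4 m[rain→φ6] = [14268, 18288]
r4 m[wind→φ1] = [8, 10]
r4 m[wind→φ3] = [954, 3936]
r4 m[wind→φ7] = [7632, 9840]
r4 m[sprk→φ1] = [1, 1]
r5 m[φ0→wet] = [6664, 12824]
r5 m[φ0→ice] = [31716, 54096]
r5 m[φ0→rain] = [2114112, 2552256]
r5 m[φ1→wet] = [154, 118]
r5 m[φ1→wind] = [36324, 67572]
r5 m[φ1→sprk] = [398280, 568032]
r5 m[φ2→ice] = [112, 216]
r5 m[φ2→snow] = [51018, 52878]
r5 m[φ3→wind] = [8, 5]
r5 m[φ4→wet] = [6, 6]
r5 m[φ5→snow] = [4, 2]
r5 m[φ6→rain] = [6, 1]
r5 m[φ7→wind] = [1, 2]
r5 m[φ8→snow] = [7, 2]
r5 m[wet→φ0] = [924, 708]
r5 m[wet→φ1] = [2652, 4728]
r5 m[wet→φ4] = [68068, 92984]
r5 m[ice→φ0] = [112, 216]
r5 m[ice→φ2] = [3384, 5838]
r5 m[snow→φ2] = [28, 4]
r5 m[snow→φ5] = [1274, 396]
r5 m[snow→φ8] = [728, 396]
r5 m[rain→φ0] = [6, 1]
r5 m[rain→φ6] = [14268, 18288]
r5 m[wind→φ1] = [8, 10]
r5 m[wind→φ3] = [954, 3936]
r5 m[wind→φ7] = [7632, 9840]
r5 m[sprk→φ1] = [1, 1]
r6 m[φ0→wet] = [6664, 12824]
r6 m[φ0→ice] = [31716, 54096]
r6 m[φ0→rain] = [2114112, 2552256]
r6 m[φ1→wet] = [154, 118]
r6 m[φ1→wind] = [36324, 67572]
r6 m[φ1→sprk] = [398280, 568032]
r6 m[φ2→ice] = [112, 216]
r6 m[φ2→snow] = [51018, 52878]
r6 m[φ3→wind] = [8, 5]
r6 m[φ4→wet] = [6, 6]
r6 m[φ5→snow] = [4, 2]
r6 m[φ6→rain] = [6, 1]
r6 m[φ7→wind] = [1, 2]
r6 m[φ8→snow] = [7, 2]
r6 m[wet→φ0] = [924, 708]
r6 m[wet→φ1] = [39984, 76944]
r6 m[wet→φ4] = [1026256, 1513232]
r6 m[ice→φ0] = [112, 216]
r6 m[ice→φ2] = [31716, 54096]
r6 m[snow→φ2] = [28, 4]
r6 m[snow→φ5] = [357126, 105756]
r6 m[snow→φ8] = [204072, 105756]
r6 m[rain→φ0] = [6, 1]
r6 m[rain→φ6] = [2114112, 2552256]
r6 m[wind→φ1] = [8, 10]
r6 m[wind→φ3] = [36324, 135144]
r6 m[wind→φ7] = [290592, 337860]
r6 m[sprk→φ1] = [1, 1]
r7 m[φ0→wet] = [6664, 12824]
r7 m[φ0→ice] = [31716, 54096]
r7 m[φ0→rain] = [2114112, 2552256]
r7 m[φ1→wet] = [154, 118]
r7 m[φ1→wind] = [581616, 1058400]
r7 m[φ1→sprk] = [6208608, 9028320]
r7 m[φ2→ice] = [112, 216]
r7 m[φ2→snow] = [473820, 492492]
r7 m[φ3→wind] = [8, 5]
r7 m[φ4→wet] = [6, 6]
r7 m[φ5→snow] = [4, 2]
r7 m[φ6→rain] = [6, 1]
r7 m[φ7→wind] = [1, 2]
r7 m[φ8→snow] = [7, 2]
r7 m[wet→φ0] = [924, 708]
r7 m[wet→φ1] = [39984, 76944]
r7 m[wet→φ4] = [1026256, 1513232]
r7 m[ice→φ0] = [112, 216]
r7 m[ice→φ2] = [31716, 54096]
r7 m[snow→φ2] = [28, 4]
r7 m[snow→φ5] = [357126, 105756]
r7 m[snow→φ8] = [204072, 105756]
r7 m[rain→φ0] = [6, 1]
r7 m[rain→φ6] = [2114112, 2552256]
r7 m[wind→φ1] = [8, 10]
r7 m[wind→φ3] = [36324, 135144]
r7 m[wind→φ7] = [290592, 337860]
r7 m[sprk→φ1] = [1, 1]
r8 m[φ0→wet] = [6664, 12824]
r8 m[φ0→ice] = [31716, 54096]
r8 m[φ0→rain] = [2114112, 2552256]
r8 m[φ1→wet] = [154, 118]
r8 m[φ1→wind] = [581616, 1058400]
r8 m[φ1→sprk] = [6208608, 9028320]
r8 m[φ2→ice] = [112, 216]
r8 m[φ2→snow] = [473820, 492492]
r8 m[φ3→wind] = [8, 5]
r8 m[φ4→wet] = [6, 6]
r8 m[φ5→snow] = [4, 2]
r8 m[φ6→rain] = [6, 1]
r8 m[φ7→wind] = [1, 2]
r8 m[φ8→snow] = [7, 2]
r8 m[wet→φ0] = [924, 708]
r8 m[wet→φ1] = [39984, 76944]
r8 m[wet→φ4] = [1026256, 1513232]
r8 m[ice→φ0] = [112, 216]
r8 m[ice→φ2] = [31716, 54096]
r8 m[snow→φ2] = [28, 4]
r8 m[snow→φ5] = [3316740, 984984]
r8 m[snow→φ8] = [1895280, 984984]
r8 m[rain→φ0] = [6, 1]
r8 m[rain→φ6] = [2114112, 2552256]
r8 m[wind→φ1] = [8, 10]
r8 m[wind→φ3] = [581616, 2116800]
r8 m[wind→φ7] = [4652928, 5292000]
r8 m[sprk→φ1] = [1, 1]
r9 m[φ0→wet] = [6664, 12824]
r9 m[φ0→ice] = [31716, 54096]
r9 m[φ0→rain] = [2114112, 2552256]
r9 m[φ1→wet] = [154, 118]
r9 m[φ1→wind] = [581616, 1058400]
r9 m[φ1→sprk] = [6208608, 9028320]
r9 m[φ2→ice] = [112, 216]
r9 m[φ2→snow] = [473820, 492492]
r9 m[φ3→wind] = [8, 5]
r9 m[φ4→wet] = [6, 6]
r9 m[φ5→snow] = [4, 2]
r9 m[φ6→rain] = [6, 1]
r9 m[φ7→wind] = [1, 2]
r9 m[φ8→snow] = [7, 2]
r9 m[wet→φ0] = [924, 708]
r9 m[wet→φ1] = [39984, 76944]
r9 m[wet→φ4] = [1026256, 1513232]
r9 m[ice→φ0] = [112, 216]
r9 m[ice→φ2] = [31716, 54096]
r9 m[snow→φ2] = [28, 4]
r9 m[snow→φ5] = [3316740, 984984]
r9 m[snow→φ8] = [1895280, 984984]
r9 m[rain→φ0] = [6, 1]
r9 m[rain→φ6] = [2114112, 2552256]
r9 m[wind→φ1] = [8, 10]
r9 m[wind→φ3] = [581616, 2116800]
r9 m[wind→φ7] = [4652928, 5292000]
r9 m[sprk→φ1] = [1, 1]
fixed point reached at round 9
b[sprk] = ⊗ incoming = [6208608, 9028320]

b[sprk] = [6208608, 9028320]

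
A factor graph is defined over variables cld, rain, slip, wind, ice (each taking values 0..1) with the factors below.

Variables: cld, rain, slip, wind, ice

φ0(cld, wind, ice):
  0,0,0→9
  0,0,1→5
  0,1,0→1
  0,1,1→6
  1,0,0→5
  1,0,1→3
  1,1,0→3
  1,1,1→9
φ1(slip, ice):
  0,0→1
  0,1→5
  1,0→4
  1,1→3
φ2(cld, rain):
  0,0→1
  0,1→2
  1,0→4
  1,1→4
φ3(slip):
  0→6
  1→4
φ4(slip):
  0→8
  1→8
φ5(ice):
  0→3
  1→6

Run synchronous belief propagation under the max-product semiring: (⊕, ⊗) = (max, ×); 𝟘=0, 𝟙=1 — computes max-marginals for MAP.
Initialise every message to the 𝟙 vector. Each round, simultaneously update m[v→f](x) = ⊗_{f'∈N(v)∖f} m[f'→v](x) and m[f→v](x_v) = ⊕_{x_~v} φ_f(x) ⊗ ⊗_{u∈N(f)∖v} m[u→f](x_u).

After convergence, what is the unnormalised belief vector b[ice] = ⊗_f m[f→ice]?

init: all messages = 𝟙 over 2 values
r1 m[φ0→cld] = [9, 9]
r1 m[φ0→wind] = [9, 9]
r1 m[φ0→ice] = [9, 9]
r1 m[φ1→slip] = [5, 4]
r1 m[φ1→ice] = [4, 5]
r1 m[φ2→cld] = [2, 4]
r1 m[φ2→rain] = [4, 4]
r1 m[φ3→slip] = [6, 4]
r1 m[φ4→slip] = [8, 8]
r1 m[φ5→ice] = [3, 6]
r1 m[cld→φ0] = [1, 1]
r1 m[cld→φ2] = [1, 1]
r1 m[rain→φ2] = [1, 1]
r1 m[slip→φ1] = [1, 1]
r1 m[slip→φ3] = [1, 1]
r1 m[slip→φ4] = [1, 1]
r1 m[wind→φ0] = [1, 1]
r1 m[ice→φ0] = [1, 1]
r1 m[ice→φ1] = [1, 1]
r1 m[ice→φ5] = [1, 1]
r2 m[φ0→cld] = [9, 9]
r2 m[φ0→wind] = [9, 9]
r2 m[φ0→ice] = [9, 9]
r2 m[φ1→slip] = [5, 4]
r2 m[φ1→ice] = [4, 5]
r2 m[φ2→cld] = [2, 4]
r2 m[φ2→rain] = [4, 4]
r2 m[φ3→slip] = [6, 4]
r2 m[φ4→slip] = [8, 8]
r2 m[φ5→ice] = [3, 6]
r2 m[cld→φ0] = [2, 4]
r2 m[cld→φ2] = [9, 9]
r2 m[rain→φ2] = [1, 1]
r2 m[slip→φ1] = [48, 32]
r2 m[slip→φ3] = [40, 32]
r2 m[slip→φ4] = [30, 16]
r2 m[wind→φ0] = [1, 1]
r2 m[ice→φ0] = [12, 30]
r2 m[ice→φ1] = [27, 54]
r2 m[ice→φ5] = [36, 45]
r3 m[φ0→cld] = [180, 270]
r3 m[φ0→wind] = [360, 1080]
r3 m[φ0→ice] = [20, 36]
r3 m[φ1→slip] = [270, 162]
r3 m[φ1→ice] = [128, 240]
r3 m[φ2→cld] = [2, 4]
r3 m[φ2→rain] = [36, 36]
r3 m[φ3→slip] = [6, 4]
r3 m[φ4→slip] = [8, 8]
r3 m[φ5→ice] = [3, 6]
r3 m[cld→φ0] = [2, 4]
r3 m[cld→φ2] = [9, 9]
r3 m[rain→φ2] = [1, 1]
r3 m[slip→φ1] = [48, 32]
r3 m[slip→φ3] = [40, 32]
r3 m[slip→φ4] = [30, 16]
r3 m[wind→φ0] = [1, 1]
r3 m[ice→φ0] = [12, 30]
r3 m[ice→φ1] = [27, 54]
r3 m[ice→φ5] = [36, 45]
r4 m[φ0→cld] = [180, 270]
r4 m[φ0→wind] = [360, 1080]
r4 m[φ0→ice] = [20, 36]
r4 m[φ1→slip] = [270, 162]
r4 m[φ1→ice] = [128, 240]
r4 m[φ2→cld] = [2, 4]
r4 m[φ2→rain] = [36, 36]
r4 m[φ3→slip] = [6, 4]
r4 m[φ4→slip] = [8, 8]
r4 m[φ5→ice] = [3, 6]
r4 m[cld→φ0] = [2, 4]
r4 m[cld→φ2] = [180, 270]
r4 m[rain→φ2] = [1, 1]
r4 m[slip→φ1] = [48, 32]
r4 m[slip→φ3] = [2160, 1296]
r4 m[slip→φ4] = [1620, 648]
r4 m[wind→φ0] = [1, 1]
r4 m[ice→φ0] = [384, 1440]
r4 m[ice→φ1] = [60, 216]
r4 m[ice→φ5] = [2560, 8640]
r5 m[φ0→cld] = [8640, 12960]
r5 m[φ0→wind] = [17280, 51840]
r5 m[φ0→ice] = [20, 36]
r5 m[φ1→slip] = [1080, 648]
r5 m[φ1→ice] = [128, 240]
r5 m[φ2→cld] = [2, 4]
r5 m[φ2→rain] = [1080, 1080]
r5 m[φ3→slip] = [6, 4]
r5 m[φ4→slip] = [8, 8]
r5 m[φ5→ice] = [3, 6]
r5 m[cld→φ0] = [2, 4]
r5 m[cld→φ2] = [180, 270]
r5 m[rain→φ2] = [1, 1]
r5 m[slip→φ1] = [48, 32]
r5 m[slip→φ3] = [2160, 1296]
r5 m[slip→φ4] = [1620, 648]
r5 m[wind→φ0] = [1, 1]
r5 m[ice→φ0] = [384, 1440]
r5 m[ice→φ1] = [60, 216]
r5 m[ice→φ5] = [2560, 8640]
r6 m[φ0→cld] = [8640, 12960]
r6 m[φ0→wind] = [17280, 51840]
r6 m[φ0→ice] = [20, 36]
r6 m[φ1→slip] = [1080, 648]
r6 m[φ1→ice] = [128, 240]
r6 m[φ2→cld] = [2, 4]
r6 m[φ2→rain] = [1080, 1080]
r6 m[φ3→slip] = [6, 4]
r6 m[φ4→slip] = [8, 8]
r6 m[φ5→ice] = [3, 6]
r6 m[cld→φ0] = [2, 4]
r6 m[cld→φ2] = [8640, 12960]
r6 m[rain→φ2] = [1, 1]
r6 m[slip→φ1] = [48, 32]
r6 m[slip→φ3] = [8640, 5184]
r6 m[slip→φ4] = [6480, 2592]
r6 m[wind→φ0] = [1, 1]
r6 m[ice→φ0] = [384, 1440]
r6 m[ice→φ1] = [60, 216]
r6 m[ice→φ5] = [2560, 8640]
r7 m[φ0→cld] = [8640, 12960]
r7 m[φ0→wind] = [17280, 51840]
r7 m[φ0→ice] = [20, 36]
r7 m[φ1→slip] = [1080, 648]
r7 m[φ1→ice] = [128, 240]
r7 m[φ2→cld] = [2, 4]
r7 m[φ2→rain] = [51840, 51840]
r7 m[φ3→slip] = [6, 4]
r7 m[φ4→slip] = [8, 8]
r7 m[φ5→ice] = [3, 6]
r7 m[cld→φ0] = [2, 4]
r7 m[cld→φ2] = [8640, 12960]
r7 m[rain→φ2] = [1, 1]
r7 m[slip→φ1] = [48, 32]
r7 m[slip→φ3] = [8640, 5184]
r7 m[slip→φ4] = [6480, 2592]
r7 m[wind→φ0] = [1, 1]
r7 m[ice→φ0] = [384, 1440]
r7 m[ice→φ1] = [60, 216]
r7 m[ice→φ5] = [2560, 8640]
r8 m[φ0→cld] = [8640, 12960]
r8 m[φ0→wind] = [17280, 51840]
r8 m[φ0→ice] = [20, 36]
r8 m[φ1→slip] = [1080, 648]
r8 m[φ1→ice] = [128, 240]
r8 m[φ2→cld] = [2, 4]
r8 m[φ2→rain] = [51840, 51840]
r8 m[φ3→slip] = [6, 4]
r8 m[φ4→slip] = [8, 8]
r8 m[φ5→ice] = [3, 6]
r8 m[cld→φ0] = [2, 4]
r8 m[cld→φ2] = [8640, 12960]
r8 m[rain→φ2] = [1, 1]
r8 m[slip→φ1] = [48, 32]
r8 m[slip→φ3] = [8640, 5184]
r8 m[slip→φ4] = [6480, 2592]
r8 m[wind→φ0] = [1, 1]
r8 m[ice→φ0] = [384, 1440]
r8 m[ice→φ1] = [60, 216]
r8 m[ice→φ5] = [2560, 8640]
fixed point reached at round 8
b[ice] = ⊗ incoming = [7680, 51840]

b[ice] = [7680, 51840]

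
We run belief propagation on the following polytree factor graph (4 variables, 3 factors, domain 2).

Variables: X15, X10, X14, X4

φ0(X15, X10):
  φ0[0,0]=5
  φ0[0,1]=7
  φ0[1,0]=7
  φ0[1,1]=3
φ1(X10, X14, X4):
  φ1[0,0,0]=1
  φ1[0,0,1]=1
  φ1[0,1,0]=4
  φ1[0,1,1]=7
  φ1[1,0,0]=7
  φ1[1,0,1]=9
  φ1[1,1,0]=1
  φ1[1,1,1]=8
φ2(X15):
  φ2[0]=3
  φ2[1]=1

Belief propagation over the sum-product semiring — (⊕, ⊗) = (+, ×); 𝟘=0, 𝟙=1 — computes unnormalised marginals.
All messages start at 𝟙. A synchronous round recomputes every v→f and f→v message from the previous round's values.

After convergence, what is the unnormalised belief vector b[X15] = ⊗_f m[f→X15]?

b[X15] = [720, 166]

init: all messages = 𝟙 over 2 values
r1 m[φ0→X15] = [12, 10]
r1 m[φ0→X10] = [12, 10]
r1 m[φ1→X10] = [13, 25]
r1 m[φ1→X14] = [18, 20]
r1 m[φ1→X4] = [13, 25]
r1 m[φ2→X15] = [3, 1]
r1 m[X15→φ0] = [1, 1]
r1 m[X15→φ2] = [1, 1]
r1 m[X10→φ0] = [1, 1]
r1 m[X10→φ1] = [1, 1]
r1 m[X14→φ1] = [1, 1]
r1 m[X4→φ1] = [1, 1]
r2 m[φ0→X15] = [12, 10]
r2 m[φ0→X10] = [12, 10]
r2 m[φ1→X10] = [13, 25]
r2 m[φ1→X14] = [18, 20]
r2 m[φ1→X4] = [13, 25]
r2 m[φ2→X15] = [3, 1]
r2 m[X15→φ0] = [3, 1]
r2 m[X15→φ2] = [12, 10]
r2 m[X10→φ0] = [13, 25]
r2 m[X10→φ1] = [12, 10]
r2 m[X14→φ1] = [1, 1]
r2 m[X4→φ1] = [1, 1]
r3 m[φ0→X15] = [240, 166]
r3 m[φ0→X10] = [22, 24]
r3 m[φ1→X10] = [13, 25]
r3 m[φ1→X14] = [184, 222]
r3 m[φ1→X4] = [140, 266]
r3 m[φ2→X15] = [3, 1]
r3 m[X15→φ0] = [3, 1]
r3 m[X15→φ2] = [12, 10]
r3 m[X10→φ0] = [13, 25]
r3 m[X10→φ1] = [12, 10]
r3 m[X14→φ1] = [1, 1]
r3 m[X4→φ1] = [1, 1]
r4 m[φ0→X15] = [240, 166]
r4 m[φ0→X10] = [22, 24]
r4 m[φ1→X10] = [13, 25]
r4 m[φ1→X14] = [184, 222]
r4 m[φ1→X4] = [140, 266]
r4 m[φ2→X15] = [3, 1]
r4 m[X15→φ0] = [3, 1]
r4 m[X15→φ2] = [240, 166]
r4 m[X10→φ0] = [13, 25]
r4 m[X10→φ1] = [22, 24]
r4 m[X14→φ1] = [1, 1]
r4 m[X4→φ1] = [1, 1]
r5 m[φ0→X15] = [240, 166]
r5 m[φ0→X10] = [22, 24]
r5 m[φ1→X10] = [13, 25]
r5 m[φ1→X14] = [428, 458]
r5 m[φ1→X4] = [302, 584]
r5 m[φ2→X15] = [3, 1]
r5 m[X15→φ0] = [3, 1]
r5 m[X15→φ2] = [240, 166]
r5 m[X10→φ0] = [13, 25]
r5 m[X10→φ1] = [22, 24]
r5 m[X14→φ1] = [1, 1]
r5 m[X4→φ1] = [1, 1]
r6 m[φ0→X15] = [240, 166]
r6 m[φ0→X10] = [22, 24]
r6 m[φ1→X10] = [13, 25]
r6 m[φ1→X14] = [428, 458]
r6 m[φ1→X4] = [302, 584]
r6 m[φ2→X15] = [3, 1]
r6 m[X15→φ0] = [3, 1]
r6 m[X15→φ2] = [240, 166]
r6 m[X10→φ0] = [13, 25]
r6 m[X10→φ1] = [22, 24]
r6 m[X14→φ1] = [1, 1]
r6 m[X4→φ1] = [1, 1]
fixed point reached at round 6
b[X15] = ⊗ incoming = [720, 166]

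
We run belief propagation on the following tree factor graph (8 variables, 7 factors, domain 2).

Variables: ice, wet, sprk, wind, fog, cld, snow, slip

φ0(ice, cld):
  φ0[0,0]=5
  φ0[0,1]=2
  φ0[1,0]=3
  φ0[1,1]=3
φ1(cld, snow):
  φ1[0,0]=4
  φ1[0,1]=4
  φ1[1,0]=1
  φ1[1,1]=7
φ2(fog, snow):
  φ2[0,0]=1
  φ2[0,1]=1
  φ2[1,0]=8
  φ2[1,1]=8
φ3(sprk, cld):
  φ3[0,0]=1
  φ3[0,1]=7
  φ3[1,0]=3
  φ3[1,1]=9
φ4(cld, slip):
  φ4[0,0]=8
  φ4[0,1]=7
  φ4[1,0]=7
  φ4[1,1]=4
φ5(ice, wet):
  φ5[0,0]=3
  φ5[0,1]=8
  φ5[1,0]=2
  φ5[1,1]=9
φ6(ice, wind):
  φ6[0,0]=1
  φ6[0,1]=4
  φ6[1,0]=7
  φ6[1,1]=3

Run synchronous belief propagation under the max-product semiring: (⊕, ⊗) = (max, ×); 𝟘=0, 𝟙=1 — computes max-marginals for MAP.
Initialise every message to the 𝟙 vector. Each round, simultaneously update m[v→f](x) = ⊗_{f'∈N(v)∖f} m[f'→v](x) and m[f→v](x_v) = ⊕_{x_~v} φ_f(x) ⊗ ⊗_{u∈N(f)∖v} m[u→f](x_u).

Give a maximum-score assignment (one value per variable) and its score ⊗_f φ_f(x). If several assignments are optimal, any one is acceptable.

init: all messages = 𝟙 over 2 values
r1 m[φ0→ice] = [5, 3]
r1 m[φ0→cld] = [5, 3]
r1 m[φ1→cld] = [4, 7]
r1 m[φ1→snow] = [4, 7]
r1 m[φ2→fog] = [1, 8]
r1 m[φ2→snow] = [8, 8]
r1 m[φ3→sprk] = [7, 9]
r1 m[φ3→cld] = [3, 9]
r1 m[φ4→cld] = [8, 7]
r1 m[φ4→slip] = [8, 7]
r1 m[φ5→ice] = [8, 9]
r1 m[φ5→wet] = [3, 9]
r1 m[φ6→ice] = [4, 7]
r1 m[φ6→wind] = [7, 4]
r1 m[ice→φ0] = [1, 1]
r1 m[ice→φ5] = [1, 1]
r1 m[ice→φ6] = [1, 1]
r1 m[wet→φ5] = [1, 1]
r1 m[sprk→φ3] = [1, 1]
r1 m[wind→φ6] = [1, 1]
r1 m[fog→φ2] = [1, 1]
r1 m[cld→φ0] = [1, 1]
r1 m[cld→φ1] = [1, 1]
r1 m[cld→φ3] = [1, 1]
r1 m[cld→φ4] = [1, 1]
r1 m[snow→φ1] = [1, 1]
r1 m[snow→φ2] = [1, 1]
r1 m[slip→φ4] = [1, 1]
r2 m[φ0→ice] = [5, 3]
r2 m[φ0→cld] = [5, 3]
r2 m[φ1→cld] = [4, 7]
r2 m[φ1→snow] = [4, 7]
r2 m[φ2→fog] = [1, 8]
r2 m[φ2→snow] = [8, 8]
r2 m[φ3→sprk] = [7, 9]
r2 m[φ3→cld] = [3, 9]
r2 m[φ4→cld] = [8, 7]
r2 m[φ4→slip] = [8, 7]
r2 m[φ5→ice] = [8, 9]
r2 m[φ5→wet] = [3, 9]
r2 m[φ6→ice] = [4, 7]
r2 m[φ6→wind] = [7, 4]
r2 m[ice→φ0] = [32, 63]
r2 m[ice→φ5] = [20, 21]
r2 m[ice→φ6] = [40, 27]
r2 m[wet→φ5] = [1, 1]
r2 m[sprk→φ3] = [1, 1]
r2 m[wind→φ6] = [1, 1]
r2 m[fog→φ2] = [1, 1]
r2 m[cld→φ0] = [96, 441]
r2 m[cld→φ1] = [120, 189]
r2 m[cld→φ3] = [160, 147]
r2 m[cld→φ4] = [60, 189]
r2 m[snow→φ1] = [8, 8]
r2 m[snow→φ2] = [4, 7]
r2 m[slip→φ4] = [1, 1]
r3 m[φ0→ice] = [882, 1323]
r3 m[φ0→cld] = [189, 189]
r3 m[φ1→cld] = [32, 56]
r3 m[φ1→snow] = [480, 1323]
r3 m[φ2→fog] = [7, 56]
r3 m[φ2→snow] = [8, 8]
r3 m[φ3→sprk] = [1029, 1323]
r3 m[φ3→cld] = [3, 9]
r3 m[φ4→cld] = [8, 7]
r3 m[φ4→slip] = [1323, 756]
r3 m[φ5→ice] = [8, 9]
r3 m[φ5→wet] = [60, 189]
r3 m[φ6→ice] = [4, 7]
r3 m[φ6→wind] = [189, 160]
r3 m[ice→φ0] = [32, 63]
r3 m[ice→φ5] = [20, 21]
r3 m[ice→φ6] = [40, 27]
r3 m[wet→φ5] = [1, 1]
r3 m[sprk→φ3] = [1, 1]
r3 m[wind→φ6] = [1, 1]
r3 m[fog→φ2] = [1, 1]
r3 m[cld→φ0] = [96, 441]
r3 m[cld→φ1] = [120, 189]
r3 m[cld→φ3] = [160, 147]
r3 m[cld→φ4] = [60, 189]
r3 m[snow→φ1] = [8, 8]
r3 m[snow→φ2] = [4, 7]
r3 m[slip→φ4] = [1, 1]
r4 m[φ0→ice] = [882, 1323]
r4 m[φ0→cld] = [189, 189]
r4 m[φ1→cld] = [32, 56]
r4 m[φ1→snow] = [480, 1323]
r4 m[φ2→fog] = [7, 56]
r4 m[φ2→snow] = [8, 8]
r4 m[φ3→sprk] = [1029, 1323]
r4 m[φ3→cld] = [3, 9]
r4 m[φ4→cld] = [8, 7]
r4 m[φ4→slip] = [1323, 756]
r4 m[φ5→ice] = [8, 9]
r4 m[φ5→wet] = [60, 189]
r4 m[φ6→ice] = [4, 7]
r4 m[φ6→wind] = [189, 160]
r4 m[ice→φ0] = [32, 63]
r4 m[ice→φ5] = [3528, 9261]
r4 m[ice→φ6] = [7056, 11907]
r4 m[wet→φ5] = [1, 1]
r4 m[sprk→φ3] = [1, 1]
r4 m[wind→φ6] = [1, 1]
r4 m[fog→φ2] = [1, 1]
r4 m[cld→φ0] = [768, 3528]
r4 m[cld→φ1] = [4536, 11907]
r4 m[cld→φ3] = [48384, 74088]
r4 m[cld→φ4] = [18144, 95256]
r4 m[snow→φ1] = [8, 8]
r4 m[snow→φ2] = [480, 1323]
r4 m[slip→φ4] = [1, 1]
r5 m[φ0→ice] = [7056, 10584]
r5 m[φ0→cld] = [189, 189]
r5 m[φ1→cld] = [32, 56]
r5 m[φ1→snow] = [18144, 83349]
r5 m[φ2→fog] = [1323, 10584]
r5 m[φ2→snow] = [8, 8]
r5 m[φ3→sprk] = [518616, 666792]
r5 m[φ3→cld] = [3, 9]
r5 m[φ4→cld] = [8, 7]
r5 m[φ4→slip] = [666792, 381024]
r5 m[φ5→ice] = [8, 9]
r5 m[φ5→wet] = [18522, 83349]
r5 m[φ6→ice] = [4, 7]
r5 m[φ6→wind] = [83349, 35721]
r5 m[ice→φ0] = [32, 63]
r5 m[ice→φ5] = [3528, 9261]
r5 m[ice→φ6] = [7056, 11907]
r5 m[wet→φ5] = [1, 1]
r5 m[sprk→φ3] = [1, 1]
r5 m[wind→φ6] = [1, 1]
r5 m[fog→φ2] = [1, 1]
r5 m[cld→φ0] = [768, 3528]
r5 m[cld→φ1] = [4536, 11907]
r5 m[cld→φ3] = [48384, 74088]
r5 m[cld→φ4] = [18144, 95256]
r5 m[snow→φ1] = [8, 8]
r5 m[snow→φ2] = [480, 1323]
r5 m[slip→φ4] = [1, 1]
r6 m[φ0→ice] = [7056, 10584]
r6 m[φ0→cld] = [189, 189]
r6 m[φ1→cld] = [32, 56]
r6 m[φ1→snow] = [18144, 83349]
r6 m[φ2→fog] = [1323, 10584]
r6 m[φ2→snow] = [8, 8]
r6 m[φ3→sprk] = [518616, 666792]
r6 m[φ3→cld] = [3, 9]
r6 m[φ4→cld] = [8, 7]
r6 m[φ4→slip] = [666792, 381024]
r6 m[φ5→ice] = [8, 9]
r6 m[φ5→wet] = [18522, 83349]
r6 m[φ6→ice] = [4, 7]
r6 m[φ6→wind] = [83349, 35721]
r6 m[ice→φ0] = [32, 63]
r6 m[ice→φ5] = [28224, 74088]
r6 m[ice→φ6] = [56448, 95256]
r6 m[wet→φ5] = [1, 1]
r6 m[sprk→φ3] = [1, 1]
r6 m[wind→φ6] = [1, 1]
r6 m[fog→φ2] = [1, 1]
r6 m[cld→φ0] = [768, 3528]
r6 m[cld→φ1] = [4536, 11907]
r6 m[cld→φ3] = [48384, 74088]
r6 m[cld→φ4] = [18144, 95256]
r6 m[snow→φ1] = [8, 8]
r6 m[snow→φ2] = [18144, 83349]
r6 m[slip→φ4] = [1, 1]
r7 m[φ0→ice] = [7056, 10584]
r7 m[φ0→cld] = [189, 189]
r7 m[φ1→cld] = [32, 56]
r7 m[φ1→snow] = [18144, 83349]
r7 m[φ2→fog] = [83349, 666792]
r7 m[φ2→snow] = [8, 8]
r7 m[φ3→sprk] = [518616, 666792]
r7 m[φ3→cld] = [3, 9]
r7 m[φ4→cld] = [8, 7]
r7 m[φ4→slip] = [666792, 381024]
r7 m[φ5→ice] = [8, 9]
r7 m[φ5→wet] = [148176, 666792]
r7 m[φ6→ice] = [4, 7]
r7 m[φ6→wind] = [666792, 285768]
r7 m[ice→φ0] = [32, 63]
r7 m[ice→φ5] = [28224, 74088]
r7 m[ice→φ6] = [56448, 95256]
r7 m[wet→φ5] = [1, 1]
r7 m[sprk→φ3] = [1, 1]
r7 m[wind→φ6] = [1, 1]
r7 m[fog→φ2] = [1, 1]
r7 m[cld→φ0] = [768, 3528]
r7 m[cld→φ1] = [4536, 11907]
r7 m[cld→φ3] = [48384, 74088]
r7 m[cld→φ4] = [18144, 95256]
r7 m[snow→φ1] = [8, 8]
r7 m[snow→φ2] = [18144, 83349]
r7 m[slip→φ4] = [1, 1]
r8 m[φ0→ice] = [7056, 10584]
r8 m[φ0→cld] = [189, 189]
r8 m[φ1→cld] = [32, 56]
r8 m[φ1→snow] = [18144, 83349]
r8 m[φ2→fog] = [83349, 666792]
r8 m[φ2→snow] = [8, 8]
r8 m[φ3→sprk] = [518616, 666792]
r8 m[φ3→cld] = [3, 9]
r8 m[φ4→cld] = [8, 7]
r8 m[φ4→slip] = [666792, 381024]
r8 m[φ5→ice] = [8, 9]
r8 m[φ5→wet] = [148176, 666792]
r8 m[φ6→ice] = [4, 7]
r8 m[φ6→wind] = [666792, 285768]
r8 m[ice→φ0] = [32, 63]
r8 m[ice→φ5] = [28224, 74088]
r8 m[ice→φ6] = [56448, 95256]
r8 m[wet→φ5] = [1, 1]
r8 m[sprk→φ3] = [1, 1]
r8 m[wind→φ6] = [1, 1]
r8 m[fog→φ2] = [1, 1]
r8 m[cld→φ0] = [768, 3528]
r8 m[cld→φ1] = [4536, 11907]
r8 m[cld→φ3] = [48384, 74088]
r8 m[cld→φ4] = [18144, 95256]
r8 m[snow→φ1] = [8, 8]
r8 m[snow→φ2] = [18144, 83349]
r8 m[slip→φ4] = [1, 1]
fixed point reached at round 8
traceback from ice: (ice=1, wet=1, sprk=1, wind=0, fog=1, cld=1, snow=1, slip=0), score=666792

assignment: (ice=1, wet=1, sprk=1, wind=0, fog=1, cld=1, snow=1, slip=0); score = 666792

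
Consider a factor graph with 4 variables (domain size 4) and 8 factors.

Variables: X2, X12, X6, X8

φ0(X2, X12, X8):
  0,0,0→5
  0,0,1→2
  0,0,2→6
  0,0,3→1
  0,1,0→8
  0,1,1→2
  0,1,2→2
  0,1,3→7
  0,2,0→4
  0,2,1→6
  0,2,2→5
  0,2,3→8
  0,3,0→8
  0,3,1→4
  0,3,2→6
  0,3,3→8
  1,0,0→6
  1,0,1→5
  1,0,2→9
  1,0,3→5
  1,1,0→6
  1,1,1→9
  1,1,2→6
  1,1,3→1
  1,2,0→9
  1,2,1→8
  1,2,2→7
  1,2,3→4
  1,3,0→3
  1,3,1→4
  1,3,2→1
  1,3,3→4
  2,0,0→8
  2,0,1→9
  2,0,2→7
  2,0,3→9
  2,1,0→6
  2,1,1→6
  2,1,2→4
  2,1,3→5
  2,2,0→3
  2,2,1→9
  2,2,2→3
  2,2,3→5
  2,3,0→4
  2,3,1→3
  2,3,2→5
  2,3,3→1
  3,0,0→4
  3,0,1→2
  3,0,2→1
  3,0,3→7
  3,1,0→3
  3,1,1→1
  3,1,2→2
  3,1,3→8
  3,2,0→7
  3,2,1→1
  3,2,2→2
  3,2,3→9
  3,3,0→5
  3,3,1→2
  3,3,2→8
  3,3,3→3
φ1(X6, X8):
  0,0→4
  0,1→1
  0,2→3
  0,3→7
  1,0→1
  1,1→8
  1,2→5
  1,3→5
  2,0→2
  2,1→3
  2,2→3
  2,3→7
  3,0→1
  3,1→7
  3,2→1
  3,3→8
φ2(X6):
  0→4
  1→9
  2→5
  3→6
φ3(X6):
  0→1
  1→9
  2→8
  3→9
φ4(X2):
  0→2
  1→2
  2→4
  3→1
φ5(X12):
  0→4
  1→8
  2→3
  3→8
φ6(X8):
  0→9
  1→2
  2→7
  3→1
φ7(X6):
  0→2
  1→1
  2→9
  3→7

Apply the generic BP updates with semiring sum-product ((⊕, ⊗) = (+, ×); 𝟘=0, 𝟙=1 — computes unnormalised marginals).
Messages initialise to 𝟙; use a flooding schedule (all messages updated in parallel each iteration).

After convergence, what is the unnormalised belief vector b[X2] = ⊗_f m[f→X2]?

b[X2] = [9283286, 9125252, 18144780, 3455064]

init: all messages = 𝟙 over 4 values
r1 m[φ0→X2] = [82, 87, 87, 65]
r1 m[φ0→X12] = [86, 76, 90, 69]
r1 m[φ0→X8] = [89, 73, 74, 85]
r1 m[φ1→X6] = [15, 19, 15, 17]
r1 m[φ1→X8] = [8, 19, 12, 27]
r1 m[φ2→X6] = [4, 9, 5, 6]
r1 m[φ3→X6] = [1, 9, 8, 9]
r1 m[φ4→X2] = [2, 2, 4, 1]
r1 m[φ5→X12] = [4, 8, 3, 8]
r1 m[φ6→X8] = [9, 2, 7, 1]
r1 m[φ7→X6] = [2, 1, 9, 7]
r1 m[X2→φ0] = [1, 1, 1, 1]
r1 m[X2→φ4] = [1, 1, 1, 1]
r1 m[X12→φ0] = [1, 1, 1, 1]
r1 m[X12→φ5] = [1, 1, 1, 1]
r1 m[X6→φ1] = [1, 1, 1, 1]
r1 m[X6→φ2] = [1, 1, 1, 1]
r1 m[X6→φ3] = [1, 1, 1, 1]
r1 m[X6→φ7] = [1, 1, 1, 1]
r1 m[X8→φ0] = [1, 1, 1, 1]
r1 m[X8→φ1] = [1, 1, 1, 1]
r1 m[X8→φ6] = [1, 1, 1, 1]
r2 m[φ0→X2] = [82, 87, 87, 65]
r2 m[φ0→X12] = [86, 76, 90, 69]
r2 m[φ0→X8] = [89, 73, 74, 85]
r2 m[φ1→X6] = [15, 19, 15, 17]
r2 m[φ1→X8] = [8, 19, 12, 27]
r2 m[φ2→X6] = [4, 9, 5, 6]
r2 m[φ3→X6] = [1, 9, 8, 9]
r2 m[φ4→X2] = [2, 2, 4, 1]
r2 m[φ5→X12] = [4, 8, 3, 8]
r2 m[φ6→X8] = [9, 2, 7, 1]
r2 m[φ7→X6] = [2, 1, 9, 7]
r2 m[X2→φ0] = [2, 2, 4, 1]
r2 m[X2→φ4] = [82, 87, 87, 65]
r2 m[X12→φ0] = [4, 8, 3, 8]
r2 m[X12→φ5] = [86, 76, 90, 69]
r2 m[X6→φ1] = [8, 81, 360, 378]
r2 m[X6→φ2] = [30, 171, 1080, 1071]
r2 m[X6→φ3] = [120, 171, 675, 714]
r2 m[X6→φ7] = [60, 1539, 600, 918]
r2 m[X8→φ0] = [72, 38, 84, 27]
r2 m[X8→φ1] = [801, 146, 518, 85]
r2 m[X8→φ6] = [712, 1387, 888, 2295]
r3 m[φ0→X2] = [26980, 25916, 25671, 20023]
r3 m[φ0→X12] = [12593, 9790, 10333, 8601]
r3 m[φ0→X8] = [1151, 1019, 958, 979]
r3 m[φ1→X6] = [5499, 4984, 4189, 3021]
r3 m[φ1→X8] = [1211, 4382, 1887, 6005]
r3 m[φ2→X6] = [4, 9, 5, 6]
r3 m[φ3→X6] = [1, 9, 8, 9]
r3 m[φ4→X2] = [2, 2, 4, 1]
r3 m[φ5→X12] = [4, 8, 3, 8]
r3 m[φ6→X8] = [9, 2, 7, 1]
r3 m[φ7→X6] = [2, 1, 9, 7]
r3 m[X2→φ0] = [2, 2, 4, 1]
r3 m[X2→φ4] = [82, 87, 87, 65]
r3 m[X12→φ0] = [4, 8, 3, 8]
r3 m[X12→φ5] = [86, 76, 90, 69]
r3 m[X6→φ1] = [8, 81, 360, 378]
r3 m[X6→φ2] = [30, 171, 1080, 1071]
r3 m[X6→φ3] = [120, 171, 675, 714]
r3 m[X6→φ7] = [60, 1539, 600, 918]
r3 m[X8→φ0] = [72, 38, 84, 27]
r3 m[X8→φ1] = [801, 146, 518, 85]
r3 m[X8→φ6] = [712, 1387, 888, 2295]
r4 m[φ0→X2] = [26980, 25916, 25671, 20023]
r4 m[φ0→X12] = [12593, 9790, 10333, 8601]
r4 m[φ0→X8] = [1151, 1019, 958, 979]
r4 m[φ1→X6] = [5499, 4984, 4189, 3021]
r4 m[φ1→X8] = [1211, 4382, 1887, 6005]
r4 m[φ2→X6] = [4, 9, 5, 6]
r4 m[φ3→X6] = [1, 9, 8, 9]
r4 m[φ4→X2] = [2, 2, 4, 1]
r4 m[φ5→X12] = [4, 8, 3, 8]
r4 m[φ6→X8] = [9, 2, 7, 1]
r4 m[φ7→X6] = [2, 1, 9, 7]
r4 m[X2→φ0] = [2, 2, 4, 1]
r4 m[X2→φ4] = [26980, 25916, 25671, 20023]
r4 m[X12→φ0] = [4, 8, 3, 8]
r4 m[X12→φ5] = [12593, 9790, 10333, 8601]
r4 m[X6→φ1] = [8, 81, 360, 378]
r4 m[X6→φ2] = [10998, 44856, 301608, 190323]
r4 m[X6→φ3] = [43992, 44856, 188505, 126882]
r4 m[X6→φ7] = [21996, 403704, 167560, 163134]
r4 m[X8→φ0] = [10899, 8764, 13209, 6005]
r4 m[X8→φ1] = [10359, 2038, 6706, 979]
r4 m[X8→φ6] = [1393861, 4465258, 1807746, 5878895]
r5 m[φ0→X2] = [4641643, 4562626, 4536195, 3455064]
r5 m[φ0→X12] = [2197476, 1724679, 1880322, 1472510]
r5 m[φ0→X8] = [1151, 1019, 958, 979]
r5 m[φ1→X6] = [70445, 65088, 53803, 39163]
r5 m[φ1→X8] = [1211, 4382, 1887, 6005]
r5 m[φ2→X6] = [4, 9, 5, 6]
r5 m[φ3→X6] = [1, 9, 8, 9]
r5 m[φ4→X2] = [2, 2, 4, 1]
r5 m[φ5→X12] = [4, 8, 3, 8]
r5 m[φ6→X8] = [9, 2, 7, 1]
r5 m[φ7→X6] = [2, 1, 9, 7]
r5 m[X2→φ0] = [2, 2, 4, 1]
r5 m[X2→φ4] = [26980, 25916, 25671, 20023]
r5 m[X12→φ0] = [4, 8, 3, 8]
r5 m[X12→φ5] = [12593, 9790, 10333, 8601]
r5 m[X6→φ1] = [8, 81, 360, 378]
r5 m[X6→φ2] = [10998, 44856, 301608, 190323]
r5 m[X6→φ3] = [43992, 44856, 188505, 126882]
r5 m[X6→φ7] = [21996, 403704, 167560, 163134]
r5 m[X8→φ0] = [10899, 8764, 13209, 6005]
r5 m[X8→φ1] = [10359, 2038, 6706, 979]
r5 m[X8→φ6] = [1393861, 4465258, 1807746, 5878895]
r6 m[φ0→X2] = [4641643, 4562626, 4536195, 3455064]
r6 m[φ0→X12] = [2197476, 1724679, 1880322, 1472510]
r6 m[φ0→X8] = [1151, 1019, 958, 979]
r6 m[φ1→X6] = [70445, 65088, 53803, 39163]
r6 m[φ1→X8] = [1211, 4382, 1887, 6005]
r6 m[φ2→X6] = [4, 9, 5, 6]
r6 m[φ3→X6] = [1, 9, 8, 9]
r6 m[φ4→X2] = [2, 2, 4, 1]
r6 m[φ5→X12] = [4, 8, 3, 8]
r6 m[φ6→X8] = [9, 2, 7, 1]
r6 m[φ7→X6] = [2, 1, 9, 7]
r6 m[X2→φ0] = [2, 2, 4, 1]
r6 m[X2→φ4] = [4641643, 4562626, 4536195, 3455064]
r6 m[X12→φ0] = [4, 8, 3, 8]
r6 m[X12→φ5] = [2197476, 1724679, 1880322, 1472510]
r6 m[X6→φ1] = [8, 81, 360, 378]
r6 m[X6→φ2] = [140890, 585792, 3873816, 2467269]
r6 m[X6→φ3] = [563560, 585792, 2421135, 1644846]
r6 m[X6→φ7] = [281780, 5272128, 2152120, 2114802]
r6 m[X8→φ0] = [10899, 8764, 13209, 6005]
r6 m[X8→φ1] = [10359, 2038, 6706, 979]
r6 m[X8→φ6] = [1393861, 4465258, 1807746, 5878895]
r7 m[φ0→X2] = [4641643, 4562626, 4536195, 3455064]
r7 m[φ0→X12] = [2197476, 1724679, 1880322, 1472510]
r7 m[φ0→X8] = [1151, 1019, 958, 979]
r7 m[φ1→X6] = [70445, 65088, 53803, 39163]
r7 m[φ1→X8] = [1211, 4382, 1887, 6005]
r7 m[φ2→X6] = [4, 9, 5, 6]
r7 m[φ3→X6] = [1, 9, 8, 9]
r7 m[φ4→X2] = [2, 2, 4, 1]
r7 m[φ5→X12] = [4, 8, 3, 8]
r7 m[φ6→X8] = [9, 2, 7, 1]
r7 m[φ7→X6] = [2, 1, 9, 7]
r7 m[X2→φ0] = [2, 2, 4, 1]
r7 m[X2→φ4] = [4641643, 4562626, 4536195, 3455064]
r7 m[X12→φ0] = [4, 8, 3, 8]
r7 m[X12→φ5] = [2197476, 1724679, 1880322, 1472510]
r7 m[X6→φ1] = [8, 81, 360, 378]
r7 m[X6→φ2] = [140890, 585792, 3873816, 2467269]
r7 m[X6→φ3] = [563560, 585792, 2421135, 1644846]
r7 m[X6→φ7] = [281780, 5272128, 2152120, 2114802]
r7 m[X8→φ0] = [10899, 8764, 13209, 6005]
r7 m[X8→φ1] = [10359, 2038, 6706, 979]
r7 m[X8→φ6] = [1393861, 4465258, 1807746, 5878895]
fixed point reached at round 7
b[X2] = ⊗ incoming = [9283286, 9125252, 18144780, 3455064]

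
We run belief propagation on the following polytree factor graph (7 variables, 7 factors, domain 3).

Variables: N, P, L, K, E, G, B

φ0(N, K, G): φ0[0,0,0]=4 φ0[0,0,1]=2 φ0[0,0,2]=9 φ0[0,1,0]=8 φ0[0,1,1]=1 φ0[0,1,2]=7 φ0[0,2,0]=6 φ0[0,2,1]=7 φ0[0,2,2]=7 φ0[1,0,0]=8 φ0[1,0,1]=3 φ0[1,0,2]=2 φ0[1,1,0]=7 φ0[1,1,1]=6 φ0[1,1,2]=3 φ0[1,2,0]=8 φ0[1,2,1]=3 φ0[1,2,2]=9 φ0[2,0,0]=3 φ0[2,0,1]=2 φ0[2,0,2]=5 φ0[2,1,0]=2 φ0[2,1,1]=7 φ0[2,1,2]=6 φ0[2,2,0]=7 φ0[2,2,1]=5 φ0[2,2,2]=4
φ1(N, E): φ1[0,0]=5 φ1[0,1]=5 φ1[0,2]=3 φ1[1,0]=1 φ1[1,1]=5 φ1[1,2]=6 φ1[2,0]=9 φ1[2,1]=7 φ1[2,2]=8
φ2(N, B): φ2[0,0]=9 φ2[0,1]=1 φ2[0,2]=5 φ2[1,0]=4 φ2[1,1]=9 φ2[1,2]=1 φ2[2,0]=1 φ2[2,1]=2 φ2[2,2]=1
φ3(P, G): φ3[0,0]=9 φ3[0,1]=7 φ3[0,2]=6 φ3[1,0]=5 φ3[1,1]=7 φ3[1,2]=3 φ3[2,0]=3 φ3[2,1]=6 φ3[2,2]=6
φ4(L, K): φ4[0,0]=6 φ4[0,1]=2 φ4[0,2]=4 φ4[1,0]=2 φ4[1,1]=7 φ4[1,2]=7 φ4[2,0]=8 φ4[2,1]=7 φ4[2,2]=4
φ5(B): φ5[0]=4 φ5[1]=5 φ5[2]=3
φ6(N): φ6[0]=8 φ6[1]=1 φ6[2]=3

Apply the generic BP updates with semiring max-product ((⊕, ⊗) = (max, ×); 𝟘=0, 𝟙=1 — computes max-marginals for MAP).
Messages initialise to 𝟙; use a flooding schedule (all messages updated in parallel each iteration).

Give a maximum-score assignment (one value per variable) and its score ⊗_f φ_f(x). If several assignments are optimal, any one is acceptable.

init: all messages = 𝟙 over 3 values
r1 m[φ0→N] = [9, 9, 7]
r1 m[φ0→K] = [9, 8, 9]
r1 m[φ0→G] = [8, 7, 9]
r1 m[φ1→N] = [5, 6, 9]
r1 m[φ1→E] = [9, 7, 8]
r1 m[φ2→N] = [9, 9, 2]
r1 m[φ2→B] = [9, 9, 5]
r1 m[φ3→P] = [9, 7, 6]
r1 m[φ3→G] = [9, 7, 6]
r1 m[φ4→L] = [6, 7, 8]
r1 m[φ4→K] = [8, 7, 7]
r1 m[φ5→B] = [4, 5, 3]
r1 m[φ6→N] = [8, 1, 3]
r1 m[N→φ0] = [1, 1, 1]
r1 m[N→φ1] = [1, 1, 1]
r1 m[N→φ2] = [1, 1, 1]
r1 m[N→φ6] = [1, 1, 1]
r1 m[P→φ3] = [1, 1, 1]
r1 m[L→φ4] = [1, 1, 1]
r1 m[K→φ0] = [1, 1, 1]
r1 m[K→φ4] = [1, 1, 1]
r1 m[E→φ1] = [1, 1, 1]
r1 m[G→φ0] = [1, 1, 1]
r1 m[G→φ3] = [1, 1, 1]
r1 m[B→φ2] = [1, 1, 1]
r1 m[B→φ5] = [1, 1, 1]
r2 m[φ0→N] = [9, 9, 7]
r2 m[φ0→K] = [9, 8, 9]
r2 m[φ0→G] = [8, 7, 9]
r2 m[φ1→N] = [5, 6, 9]
r2 m[φ1→E] = [9, 7, 8]
r2 m[φ2→N] = [9, 9, 2]
r2 m[φ2→B] = [9, 9, 5]
r2 m[φ3→P] = [9, 7, 6]
r2 m[φ3→G] = [9, 7, 6]
r2 m[φ4→L] = [6, 7, 8]
r2 m[φ4→K] = [8, 7, 7]
r2 m[φ5→B] = [4, 5, 3]
r2 m[φ6→N] = [8, 1, 3]
r2 m[N→φ0] = [360, 54, 54]
r2 m[N→φ1] = [648, 81, 42]
r2 m[N→φ2] = [360, 54, 189]
r2 m[N→φ6] = [405, 486, 126]
r2 m[P→φ3] = [1, 1, 1]
r2 m[L→φ4] = [1, 1, 1]
r2 m[K→φ0] = [8, 7, 7]
r2 m[K→φ4] = [9, 8, 9]
r2 m[E→φ1] = [1, 1, 1]
r2 m[G→φ0] = [9, 7, 6]
r2 m[G→φ3] = [8, 7, 9]
r2 m[B→φ2] = [4, 5, 3]
r2 m[B→φ5] = [9, 9, 5]
r3 m[φ0→N] = [504, 576, 441]
r3 m[φ0→K] = [19440, 25920, 19440]
r3 m[φ0→G] = [20160, 17640, 25920]
r3 m[φ1→N] = [5, 6, 9]
r3 m[φ1→E] = [3240, 3240, 1944]
r3 m[φ2→N] = [36, 45, 10]
r3 m[φ2→B] = [3240, 486, 1800]
r3 m[φ3→P] = [72, 49, 54]
r3 m[φ3→G] = [9, 7, 6]
r3 m[φ4→L] = [54, 63, 72]
r3 m[φ4→K] = [8, 7, 7]
r3 m[φ5→B] = [4, 5, 3]
r3 m[φ6→N] = [8, 1, 3]
r3 m[N→φ0] = [360, 54, 54]
r3 m[N→φ1] = [648, 81, 42]
r3 m[N→φ2] = [360, 54, 189]
r3 m[N→φ6] = [405, 486, 126]
r3 m[P→φ3] = [1, 1, 1]
r3 m[L→φ4] = [1, 1, 1]
r3 m[K→φ0] = [8, 7, 7]
r3 m[K→φ4] = [9, 8, 9]
r3 m[E→φ1] = [1, 1, 1]
r3 m[G→φ0] = [9, 7, 6]
r3 m[G→φ3] = [8, 7, 9]
r3 m[B→φ2] = [4, 5, 3]
r3 m[B→φ5] = [9, 9, 5]
r4 m[φ0→N] = [504, 576, 441]
r4 m[φ0→K] = [19440, 25920, 19440]
r4 m[φ0→G] = [20160, 17640, 25920]
r4 m[φ1→N] = [5, 6, 9]
r4 m[φ1→E] = [3240, 3240, 1944]
r4 m[φ2→N] = [36, 45, 10]
r4 m[φ2→B] = [3240, 486, 1800]
r4 m[φ3→P] = [72, 49, 54]
r4 m[φ3→G] = [9, 7, 6]
r4 m[φ4→L] = [54, 63, 72]
r4 m[φ4→K] = [8, 7, 7]
r4 m[φ5→B] = [4, 5, 3]
r4 m[φ6→N] = [8, 1, 3]
r4 m[N→φ0] = [1440, 270, 270]
r4 m[N→φ1] = [145152, 25920, 13230]
r4 m[N→φ2] = [20160, 3456, 11907]
r4 m[N→φ6] = [90720, 155520, 39690]
r4 m[P→φ3] = [1, 1, 1]
r4 m[L→φ4] = [1, 1, 1]
r4 m[K→φ0] = [8, 7, 7]
r4 m[K→φ4] = [19440, 25920, 19440]
r4 m[E→φ1] = [1, 1, 1]
r4 m[G→φ0] = [9, 7, 6]
r4 m[G→φ3] = [20160, 17640, 25920]
r4 m[B→φ2] = [4, 5, 3]
r4 m[B→φ5] = [3240, 486, 1800]
r5 m[φ0→N] = [504, 576, 441]
r5 m[φ0→K] = [77760, 103680, 77760]
r5 m[φ0→G] = [80640, 70560, 103680]
r5 m[φ1→N] = [5, 6, 9]
r5 m[φ1→E] = [725760, 725760, 435456]
r5 m[φ2→N] = [36, 45, 10]
r5 m[φ2→B] = [181440, 31104, 100800]
r5 m[φ3→P] = [181440, 123480, 155520]
r5 m[φ3→G] = [9, 7, 6]
r5 m[φ4→L] = [116640, 181440, 181440]
r5 m[φ4→K] = [8, 7, 7]
r5 m[φ5→B] = [4, 5, 3]
r5 m[φ6→N] = [8, 1, 3]
r5 m[N→φ0] = [1440, 270, 270]
r5 m[N→φ1] = [145152, 25920, 13230]
r5 m[N→φ2] = [20160, 3456, 11907]
r5 m[N→φ6] = [90720, 155520, 39690]
r5 m[P→φ3] = [1, 1, 1]
r5 m[L→φ4] = [1, 1, 1]
r5 m[K→φ0] = [8, 7, 7]
r5 m[K→φ4] = [19440, 25920, 19440]
r5 m[E→φ1] = [1, 1, 1]
r5 m[G→φ0] = [9, 7, 6]
r5 m[G→φ3] = [20160, 17640, 25920]
r5 m[B→φ2] = [4, 5, 3]
r5 m[B→φ5] = [3240, 486, 1800]
r6 m[φ0→N] = [504, 576, 441]
r6 m[φ0→K] = [77760, 103680, 77760]
r6 m[φ0→G] = [80640, 70560, 103680]
r6 m[φ1→N] = [5, 6, 9]
r6 m[φ1→E] = [725760, 725760, 435456]
r6 m[φ2→N] = [36, 45, 10]
r6 m[φ2→B] = [181440, 31104, 100800]
r6 m[φ3→P] = [181440, 123480, 155520]
r6 m[φ3→G] = [9, 7, 6]
r6 m[φ4→L] = [116640, 181440, 181440]
r6 m[φ4→K] = [8, 7, 7]
r6 m[φ5→B] = [4, 5, 3]
r6 m[φ6→N] = [8, 1, 3]
r6 m[N→φ0] = [1440, 270, 270]
r6 m[N→φ1] = [145152, 25920, 13230]
r6 m[N→φ2] = [20160, 3456, 11907]
r6 m[N→φ6] = [90720, 155520, 39690]
r6 m[P→φ3] = [1, 1, 1]
r6 m[L→φ4] = [1, 1, 1]
r6 m[K→φ0] = [8, 7, 7]
r6 m[K→φ4] = [77760, 103680, 77760]
r6 m[E→φ1] = [1, 1, 1]
r6 m[G→φ0] = [9, 7, 6]
r6 m[G→φ3] = [80640, 70560, 103680]
r6 m[B→φ2] = [4, 5, 3]
r6 m[B→φ5] = [181440, 31104, 100800]
r7 m[φ0→N] = [504, 576, 441]
r7 m[φ0→K] = [77760, 103680, 77760]
r7 m[φ0→G] = [80640, 70560, 103680]
r7 m[φ1→N] = [5, 6, 9]
r7 m[φ1→E] = [725760, 725760, 435456]
r7 m[φ2→N] = [36, 45, 10]
r7 m[φ2→B] = [181440, 31104, 100800]
r7 m[φ3→P] = [725760, 493920, 622080]
r7 m[φ3→G] = [9, 7, 6]
r7 m[φ4→L] = [466560, 725760, 725760]
r7 m[φ4→K] = [8, 7, 7]
r7 m[φ5→B] = [4, 5, 3]
r7 m[φ6→N] = [8, 1, 3]
r7 m[N→φ0] = [1440, 270, 270]
r7 m[N→φ1] = [145152, 25920, 13230]
r7 m[N→φ2] = [20160, 3456, 11907]
r7 m[N→φ6] = [90720, 155520, 39690]
r7 m[P→φ3] = [1, 1, 1]
r7 m[L→φ4] = [1, 1, 1]
r7 m[K→φ0] = [8, 7, 7]
r7 m[K→φ4] = [77760, 103680, 77760]
r7 m[E→φ1] = [1, 1, 1]
r7 m[G→φ0] = [9, 7, 6]
r7 m[G→φ3] = [80640, 70560, 103680]
r7 m[B→φ2] = [4, 5, 3]
r7 m[B→φ5] = [181440, 31104, 100800]
r8 m[φ0→N] = [504, 576, 441]
r8 m[φ0→K] = [77760, 103680, 77760]
r8 m[φ0→G] = [80640, 70560, 103680]
r8 m[φ1→N] = [5, 6, 9]
r8 m[φ1→E] = [725760, 725760, 435456]
r8 m[φ2→N] = [36, 45, 10]
r8 m[φ2→B] = [181440, 31104, 100800]
r8 m[φ3→P] = [725760, 493920, 622080]
r8 m[φ3→G] = [9, 7, 6]
r8 m[φ4→L] = [466560, 725760, 725760]
r8 m[φ4→K] = [8, 7, 7]
r8 m[φ5→B] = [4, 5, 3]
r8 m[φ6→N] = [8, 1, 3]
r8 m[N→φ0] = [1440, 270, 270]
r8 m[N→φ1] = [145152, 25920, 13230]
r8 m[N→φ2] = [20160, 3456, 11907]
r8 m[N→φ6] = [90720, 155520, 39690]
r8 m[P→φ3] = [1, 1, 1]
r8 m[L→φ4] = [1, 1, 1]
r8 m[K→φ0] = [8, 7, 7]
r8 m[K→φ4] = [77760, 103680, 77760]
r8 m[E→φ1] = [1, 1, 1]
r8 m[G→φ0] = [9, 7, 6]
r8 m[G→φ3] = [80640, 70560, 103680]
r8 m[B→φ2] = [4, 5, 3]
r8 m[B→φ5] = [181440, 31104, 100800]
fixed point reached at round 8
traceback from N: (N=0, P=0, L=1, K=1, E=0, G=0, B=0), score=725760

assignment: (N=0, P=0, L=1, K=1, E=0, G=0, B=0); score = 725760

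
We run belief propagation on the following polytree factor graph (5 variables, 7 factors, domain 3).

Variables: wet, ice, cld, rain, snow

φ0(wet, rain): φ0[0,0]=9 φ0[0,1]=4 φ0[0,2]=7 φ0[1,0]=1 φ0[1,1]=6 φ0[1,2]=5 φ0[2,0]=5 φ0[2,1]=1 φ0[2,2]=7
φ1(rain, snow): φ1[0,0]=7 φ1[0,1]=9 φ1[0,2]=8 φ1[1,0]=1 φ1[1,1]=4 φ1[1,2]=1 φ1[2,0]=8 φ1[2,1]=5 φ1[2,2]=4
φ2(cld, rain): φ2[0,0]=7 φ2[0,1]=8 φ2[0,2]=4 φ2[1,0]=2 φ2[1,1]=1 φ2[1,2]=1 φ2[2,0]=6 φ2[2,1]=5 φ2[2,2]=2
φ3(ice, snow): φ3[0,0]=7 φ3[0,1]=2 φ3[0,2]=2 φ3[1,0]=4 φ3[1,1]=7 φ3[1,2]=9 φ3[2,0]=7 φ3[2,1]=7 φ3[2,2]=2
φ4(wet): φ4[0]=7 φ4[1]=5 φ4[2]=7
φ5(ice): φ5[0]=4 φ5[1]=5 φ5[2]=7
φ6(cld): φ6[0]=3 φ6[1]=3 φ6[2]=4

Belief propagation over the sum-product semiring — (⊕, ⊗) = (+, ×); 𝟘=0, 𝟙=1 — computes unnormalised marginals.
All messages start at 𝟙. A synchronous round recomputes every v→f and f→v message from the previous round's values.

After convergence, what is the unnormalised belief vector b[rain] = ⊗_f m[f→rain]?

b[rain] = [10731879, 1625260, 4254816]

init: all messages = 𝟙 over 3 values
r1 m[φ0→wet] = [20, 12, 13]
r1 m[φ0→rain] = [15, 11, 19]
r1 m[φ1→rain] = [24, 6, 17]
r1 m[φ1→snow] = [16, 18, 13]
r1 m[φ2→cld] = [19, 4, 13]
r1 m[φ2→rain] = [15, 14, 7]
r1 m[φ3→ice] = [11, 20, 16]
r1 m[φ3→snow] = [18, 16, 13]
r1 m[φ4→wet] = [7, 5, 7]
r1 m[φ5→ice] = [4, 5, 7]
r1 m[φ6→cld] = [3, 3, 4]
r1 m[wet→φ0] = [1, 1, 1]
r1 m[wet→φ4] = [1, 1, 1]
r1 m[ice→φ3] = [1, 1, 1]
r1 m[ice→φ5] = [1, 1, 1]
r1 m[cld→φ2] = [1, 1, 1]
r1 m[cld→φ6] = [1, 1, 1]
r1 m[rain→φ0] = [1, 1, 1]
r1 m[rain→φ1] = [1, 1, 1]
r1 m[rain→φ2] = [1, 1, 1]
r1 m[snow→φ1] = [1, 1, 1]
r1 m[snow→φ3] = [1, 1, 1]
r2 m[φ0→wet] = [20, 12, 13]
r2 m[φ0→rain] = [15, 11, 19]
r2 m[φ1→rain] = [24, 6, 17]
r2 m[φ1→snow] = [16, 18, 13]
r2 m[φ2→cld] = [19, 4, 13]
r2 m[φ2→rain] = [15, 14, 7]
r2 m[φ3→ice] = [11, 20, 16]
r2 m[φ3→snow] = [18, 16, 13]
r2 m[φ4→wet] = [7, 5, 7]
r2 m[φ5→ice] = [4, 5, 7]
r2 m[φ6→cld] = [3, 3, 4]
r2 m[wet→φ0] = [7, 5, 7]
r2 m[wet→φ4] = [20, 12, 13]
r2 m[ice→φ3] = [4, 5, 7]
r2 m[ice→φ5] = [11, 20, 16]
r2 m[cld→φ2] = [3, 3, 4]
r2 m[cld→φ6] = [19, 4, 13]
r2 m[rain→φ0] = [360, 84, 119]
r2 m[rain→φ1] = [225, 154, 133]
r2 m[rain→φ2] = [360, 66, 323]
r2 m[snow→φ1] = [18, 16, 13]
r2 m[snow→φ3] = [16, 18, 13]
r3 m[φ0→wet] = [4409, 1459, 2717]
r3 m[φ0→rain] = [103, 65, 123]
r3 m[φ1→rain] = [374, 95, 276]
r3 m[φ1→snow] = [2793, 3306, 2486]
r3 m[φ2→cld] = [4340, 1109, 3136]
r3 m[φ2→rain] = [51, 47, 23]
r3 m[φ3→ice] = [174, 307, 264]
r3 m[φ3→snow] = [97, 92, 67]
r3 m[φ4→wet] = [7, 5, 7]
r3 m[φ5→ice] = [4, 5, 7]
r3 m[φ6→cld] = [3, 3, 4]
r3 m[wet→φ0] = [7, 5, 7]
r3 m[wet→φ4] = [20, 12, 13]
r3 m[ice→φ3] = [4, 5, 7]
r3 m[ice→φ5] = [11, 20, 16]
r3 m[cld→φ2] = [3, 3, 4]
r3 m[cld→φ6] = [19, 4, 13]
r3 m[rain→φ0] = [360, 84, 119]
r3 m[rain→φ1] = [225, 154, 133]
r3 m[rain→φ2] = [360, 66, 323]
r3 m[snow→φ1] = [18, 16, 13]
r3 m[snow→φ3] = [16, 18, 13]
r4 m[φ0→wet] = [4409, 1459, 2717]
r4 m[φ0→rain] = [103, 65, 123]
r4 m[φ1→rain] = [374, 95, 276]
r4 m[φ1→snow] = [2793, 3306, 2486]
r4 m[φ2→cld] = [4340, 1109, 3136]
r4 m[φ2→rain] = [51, 47, 23]
r4 m[φ3→ice] = [174, 307, 264]
r4 m[φ3→snow] = [97, 92, 67]
r4 m[φ4→wet] = [7, 5, 7]
r4 m[φ5→ice] = [4, 5, 7]
r4 m[φ6→cld] = [3, 3, 4]
r4 m[wet→φ0] = [7, 5, 7]
r4 m[wet→φ4] = [4409, 1459, 2717]
r4 m[ice→φ3] = [4, 5, 7]
r4 m[ice→φ5] = [174, 307, 264]
r4 m[cld→φ2] = [3, 3, 4]
r4 m[cld→φ6] = [4340, 1109, 3136]
r4 m[rain→φ0] = [19074, 4465, 6348]
r4 m[rain→φ1] = [5253, 3055, 2829]
r4 m[rain→φ2] = [38522, 6175, 33948]
r4 m[snow→φ1] = [97, 92, 67]
r4 m[snow→φ3] = [2793, 3306, 2486]
r5 m[φ0→wet] = [233962, 77604, 144271]
r5 m[φ0→rain] = [103, 65, 123]
r5 m[φ1→rain] = [2043, 532, 1504]
r5 m[φ1→snow] = [62458, 73642, 56395]
r5 m[φ2→cld] = [454846, 117167, 329903]
r5 m[φ2→rain] = [51, 47, 23]
r5 m[φ3→ice] = [31135, 56688, 47665]
r5 m[φ3→snow] = [97, 92, 67]
r5 m[φ4→wet] = [7, 5, 7]
r5 m[φ5→ice] = [4, 5, 7]
r5 m[φ6→cld] = [3, 3, 4]
r5 m[wet→φ0] = [7, 5, 7]
r5 m[wet→φ4] = [4409, 1459, 2717]
r5 m[ice→φ3] = [4, 5, 7]
r5 m[ice→φ5] = [174, 307, 264]
r5 m[cld→φ2] = [3, 3, 4]
r5 m[cld→φ6] = [4340, 1109, 3136]
r5 m[rain→φ0] = [19074, 4465, 6348]
r5 m[rain→φ1] = [5253, 3055, 2829]
r5 m[rain→φ2] = [38522, 6175, 33948]
r5 m[snow→φ1] = [97, 92, 67]
r5 m[snow→φ3] = [2793, 3306, 2486]
r6 m[φ0→wet] = [233962, 77604, 144271]
r6 m[φ0→rain] = [103, 65, 123]
r6 m[φ1→rain] = [2043, 532, 1504]
r6 m[φ1→snow] = [62458, 73642, 56395]
r6 m[φ2→cld] = [454846, 117167, 329903]
r6 m[φ2→rain] = [51, 47, 23]
r6 m[φ3→ice] = [31135, 56688, 47665]
r6 m[φ3→snow] = [97, 92, 67]
r6 m[φ4→wet] = [7, 5, 7]
r6 m[φ5→ice] = [4, 5, 7]
r6 m[φ6→cld] = [3, 3, 4]
r6 m[wet→φ0] = [7, 5, 7]
r6 m[wet→φ4] = [233962, 77604, 144271]
r6 m[ice→φ3] = [4, 5, 7]
r6 m[ice→φ5] = [31135, 56688, 47665]
r6 m[cld→φ2] = [3, 3, 4]
r6 m[cld→φ6] = [454846, 117167, 329903]
r6 m[rain→φ0] = [104193, 25004, 34592]
r6 m[rain→φ1] = [5253, 3055, 2829]
r6 m[rain→φ2] = [210429, 34580, 184992]
r6 m[snow→φ1] = [97, 92, 67]
r6 m[snow→φ3] = [62458, 73642, 56395]
r7 m[φ0→wet] = [1279897, 427177, 788113]
r7 m[φ0→rain] = [103, 65, 123]
r7 m[φ1→rain] = [2043, 532, 1504]
r7 m[φ1→snow] = [62458, 73642, 56395]
r7 m[φ2→cld] = [2489611, 640430, 1805458]
r7 m[φ2→rain] = [51, 47, 23]
r7 m[φ3→ice] = [697280, 1272881, 1065490]
r7 m[φ3→snow] = [97, 92, 67]
r7 m[φ4→wet] = [7, 5, 7]
r7 m[φ5→ice] = [4, 5, 7]
r7 m[φ6→cld] = [3, 3, 4]
r7 m[wet→φ0] = [7, 5, 7]
r7 m[wet→φ4] = [233962, 77604, 144271]
r7 m[ice→φ3] = [4, 5, 7]
r7 m[ice→φ5] = [31135, 56688, 47665]
r7 m[cld→φ2] = [3, 3, 4]
r7 m[cld→φ6] = [454846, 117167, 329903]
r7 m[rain→φ0] = [104193, 25004, 34592]
r7 m[rain→φ1] = [5253, 3055, 2829]
r7 m[rain→φ2] = [210429, 34580, 184992]
r7 m[snow→φ1] = [97, 92, 67]
r7 m[snow→φ3] = [62458, 73642, 56395]
r8 m[φ0→wet] = [1279897, 427177, 788113]
r8 m[φ0→rain] = [103, 65, 123]
r8 m[φ1→rain] = [2043, 532, 1504]
r8 m[φ1→snow] = [62458, 73642, 56395]
r8 m[φ2→cld] = [2489611, 640430, 1805458]
r8 m[φ2→rain] = [51, 47, 23]
r8 m[φ3→ice] = [697280, 1272881, 1065490]
r8 m[φ3→snow] = [97, 92, 67]
r8 m[φ4→wet] = [7, 5, 7]
r8 m[φ5→ice] = [4, 5, 7]
r8 m[φ6→cld] = [3, 3, 4]
r8 m[wet→φ0] = [7, 5, 7]
r8 m[wet→φ4] = [1279897, 427177, 788113]
r8 m[ice→φ3] = [4, 5, 7]
r8 m[ice→φ5] = [697280, 1272881, 1065490]
r8 m[cld→φ2] = [3, 3, 4]
r8 m[cld→φ6] = [2489611, 640430, 1805458]
r8 m[rain→φ0] = [104193, 25004, 34592]
r8 m[rain→φ1] = [5253, 3055, 2829]
r8 m[rain→φ2] = [210429, 34580, 184992]
r8 m[snow→φ1] = [97, 92, 67]
r8 m[snow→φ3] = [62458, 73642, 56395]
r9 m[φ0→wet] = [1279897, 427177, 788113]
r9 m[φ0→rain] = [103, 65, 123]
r9 m[φ1→rain] = [2043, 532, 1504]
r9 m[φ1→snow] = [62458, 73642, 56395]
r9 m[φ2→cld] = [2489611, 640430, 1805458]
r9 m[φ2→rain] = [51, 47, 23]
r9 m[φ3→ice] = [697280, 1272881, 1065490]
r9 m[φ3→snow] = [97, 92, 67]
r9 m[φ4→wet] = [7, 5, 7]
r9 m[φ5→ice] = [4, 5, 7]
r9 m[φ6→cld] = [3, 3, 4]
r9 m[wet→φ0] = [7, 5, 7]
r9 m[wet→φ4] = [1279897, 427177, 788113]
r9 m[ice→φ3] = [4, 5, 7]
r9 m[ice→φ5] = [697280, 1272881, 1065490]
r9 m[cld→φ2] = [3, 3, 4]
r9 m[cld→φ6] = [2489611, 640430, 1805458]
r9 m[rain→φ0] = [104193, 25004, 34592]
r9 m[rain→φ1] = [5253, 3055, 2829]
r9 m[rain→φ2] = [210429, 34580, 184992]
r9 m[snow→φ1] = [97, 92, 67]
r9 m[snow→φ3] = [62458, 73642, 56395]
fixed point reached at round 9
b[rain] = ⊗ incoming = [10731879, 1625260, 4254816]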